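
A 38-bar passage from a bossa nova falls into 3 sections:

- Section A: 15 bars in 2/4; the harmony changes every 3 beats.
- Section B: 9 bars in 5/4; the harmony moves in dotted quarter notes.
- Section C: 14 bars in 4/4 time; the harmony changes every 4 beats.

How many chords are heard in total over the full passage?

54 chords

A: 15 bars × 2 beats = 30 beats; 3 beats/chord → 10 chords.
B: 9 bars × 5 beats = 45 beats; 1.5 beats/chord → 30 chords.
C: 14 bars × 4 beats = 56 beats; 4 beats/chord → 14 chords.
Total: 10 + 30 + 14 = 54.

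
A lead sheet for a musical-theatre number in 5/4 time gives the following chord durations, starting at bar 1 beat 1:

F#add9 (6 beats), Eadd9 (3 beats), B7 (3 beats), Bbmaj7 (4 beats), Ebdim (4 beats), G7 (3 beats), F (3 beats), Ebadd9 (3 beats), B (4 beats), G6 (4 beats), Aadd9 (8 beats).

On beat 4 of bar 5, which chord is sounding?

Beat 4 of bar 5 is beat (5−1)×5 + 4 = 24 overall.
Running totals: F#add9 ends at 6, Eadd9 ends at 9, B7 ends at 12, Bbmaj7 ends at 16, Ebdim ends at 20, G7 ends at 23, F ends at 26.
Beat 24 falls within F.

F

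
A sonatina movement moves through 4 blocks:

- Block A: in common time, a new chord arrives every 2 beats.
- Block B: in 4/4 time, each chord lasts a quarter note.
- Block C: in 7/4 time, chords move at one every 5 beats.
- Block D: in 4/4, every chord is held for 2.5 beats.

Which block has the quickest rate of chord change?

Block B

A: 4/2 = 2 chords/bar.
B: 4/1 = 4 chords/bar.
C: 7/5 = 1.4 chords/bar.
D: 4/2.5 = 1.6 chords/bar.
Fastest is B at 4 chords/bar.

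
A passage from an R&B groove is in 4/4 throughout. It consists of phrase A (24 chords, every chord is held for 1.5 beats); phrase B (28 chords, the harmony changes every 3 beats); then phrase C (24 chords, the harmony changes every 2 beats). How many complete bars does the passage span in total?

42 bars

A: 24 × 1.5 = 36 beats = 9 bars.
B: 28 × 3 = 84 beats = 21 bars.
C: 24 × 2 = 48 beats = 12 bars.
Total: 9 + 21 + 12 = 42 bars.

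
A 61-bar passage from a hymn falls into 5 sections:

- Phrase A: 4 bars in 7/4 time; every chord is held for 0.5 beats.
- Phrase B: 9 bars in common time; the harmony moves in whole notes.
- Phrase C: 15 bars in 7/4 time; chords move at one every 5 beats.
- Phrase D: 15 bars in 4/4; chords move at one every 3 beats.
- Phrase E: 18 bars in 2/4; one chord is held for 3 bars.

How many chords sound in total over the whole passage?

112 chords

A: 4·7 = 28 beats, 28/0.5 = 56 chords.
B: 9·4 = 36 beats, 36/4 = 9 chords.
C: 15·7 = 105 beats, 105/5 = 21 chords.
D: 15·4 = 60 beats, 60/3 = 20 chords.
E: 18·2 = 36 beats, 36/6 = 6 chords.
Total: 56 + 9 + 21 + 20 + 6 = 112.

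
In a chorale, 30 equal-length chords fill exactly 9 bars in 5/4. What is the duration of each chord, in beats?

9 bars × 5 beats/bar = 45 beats total.
45 beats ÷ 30 chords = 1.5 beats per chord.
(That is a dotted quarter note.)

1.5 beats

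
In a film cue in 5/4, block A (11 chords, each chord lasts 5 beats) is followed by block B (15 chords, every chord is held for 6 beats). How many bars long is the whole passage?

A: 11 × 5 = 55 beats = 11 bars.
B: 15 × 6 = 90 beats = 18 bars.
Total: 11 + 18 = 29 bars.

29 bars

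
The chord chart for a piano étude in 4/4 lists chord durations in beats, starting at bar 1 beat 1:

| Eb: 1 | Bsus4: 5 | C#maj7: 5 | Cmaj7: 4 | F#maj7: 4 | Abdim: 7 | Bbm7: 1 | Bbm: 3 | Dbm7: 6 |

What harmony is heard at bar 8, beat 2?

Beat 2 of bar 8 is beat (8−1)×4 + 2 = 30 overall.
Running totals: Eb ends at 1, Bsus4 ends at 6, C#maj7 ends at 11, Cmaj7 ends at 15, F#maj7 ends at 19, Abdim ends at 26, Bbm7 ends at 27, Bbm ends at 30.
Beat 30 falls within Bbm.

Bbm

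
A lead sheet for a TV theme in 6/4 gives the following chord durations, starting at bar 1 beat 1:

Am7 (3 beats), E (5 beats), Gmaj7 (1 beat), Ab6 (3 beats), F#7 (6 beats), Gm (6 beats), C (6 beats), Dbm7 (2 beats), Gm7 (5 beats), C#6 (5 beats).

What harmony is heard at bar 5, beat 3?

Beat 3 of bar 5 is beat (5−1)×6 + 3 = 27 overall.
Running totals: Am7 ends at 3, E ends at 8, Gmaj7 ends at 9, Ab6 ends at 12, F#7 ends at 18, Gm ends at 24, C ends at 30.
Beat 27 falls within C.

C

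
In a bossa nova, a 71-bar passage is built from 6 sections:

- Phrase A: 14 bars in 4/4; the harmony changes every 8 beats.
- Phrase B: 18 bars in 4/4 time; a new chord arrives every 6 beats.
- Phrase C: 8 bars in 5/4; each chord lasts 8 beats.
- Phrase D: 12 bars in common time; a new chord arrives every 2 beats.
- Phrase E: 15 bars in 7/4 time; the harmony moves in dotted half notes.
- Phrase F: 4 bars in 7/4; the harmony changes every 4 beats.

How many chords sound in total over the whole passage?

90 chords

A: 14·4 = 56 beats, 56/8 = 7 chords.
B: 18·4 = 72 beats, 72/6 = 12 chords.
C: 8·5 = 40 beats, 40/8 = 5 chords.
D: 12·4 = 48 beats, 48/2 = 24 chords.
E: 15·7 = 105 beats, 105/3 = 35 chords.
F: 4·7 = 28 beats, 28/4 = 7 chords.
Total: 7 + 12 + 5 + 24 + 35 + 7 = 90.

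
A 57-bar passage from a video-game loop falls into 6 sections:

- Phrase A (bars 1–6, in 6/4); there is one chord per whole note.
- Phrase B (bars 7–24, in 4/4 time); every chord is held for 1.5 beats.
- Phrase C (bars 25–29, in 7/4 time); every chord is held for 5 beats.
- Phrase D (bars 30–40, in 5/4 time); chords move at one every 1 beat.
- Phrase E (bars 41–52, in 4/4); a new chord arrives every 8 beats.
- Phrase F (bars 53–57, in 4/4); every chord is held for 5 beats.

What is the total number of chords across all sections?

A: 6·6 = 36 beats, 36/4 = 9 chords.
B: 18·4 = 72 beats, 72/1.5 = 48 chords.
C: 5·7 = 35 beats, 35/5 = 7 chords.
D: 11·5 = 55 beats, 55/1 = 55 chords.
E: 12·4 = 48 beats, 48/8 = 6 chords.
F: 5·4 = 20 beats, 20/5 = 4 chords.
Total: 9 + 48 + 7 + 55 + 6 + 4 = 129.

129 chords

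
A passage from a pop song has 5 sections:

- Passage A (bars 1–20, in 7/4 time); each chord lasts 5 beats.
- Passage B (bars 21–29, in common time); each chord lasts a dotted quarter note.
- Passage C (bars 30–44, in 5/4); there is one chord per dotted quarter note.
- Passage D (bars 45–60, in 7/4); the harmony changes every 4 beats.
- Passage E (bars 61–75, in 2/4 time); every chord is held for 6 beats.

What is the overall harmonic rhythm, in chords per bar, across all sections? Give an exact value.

1.8 chords per bar

A: 20 × 7 = 140 beats ÷ 5 = 28 chords.
B: 9 × 4 = 36 beats ÷ 1.5 = 24 chords.
C: 15 × 5 = 75 beats ÷ 1.5 = 50 chords.
D: 16 × 7 = 112 beats ÷ 4 = 28 chords.
E: 15 × 2 = 30 beats ÷ 6 = 5 chords.
Overall: 135 chords over 75 bars → 135/75 = 1.8 chords per bar.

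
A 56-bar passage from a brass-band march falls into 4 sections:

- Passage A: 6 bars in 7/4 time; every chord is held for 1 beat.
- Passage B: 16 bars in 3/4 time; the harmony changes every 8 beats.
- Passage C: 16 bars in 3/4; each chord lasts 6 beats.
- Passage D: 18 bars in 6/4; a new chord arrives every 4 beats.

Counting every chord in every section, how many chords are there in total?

A has 42 beats and chords last 1 each, so 42 chords.
B has 48 beats and chords last 8 each, so 6 chords.
C has 48 beats and chords last 6 each, so 8 chords.
D has 108 beats and chords last 4 each, so 27 chords.
Total: 42 + 6 + 8 + 27 = 83.

83 chords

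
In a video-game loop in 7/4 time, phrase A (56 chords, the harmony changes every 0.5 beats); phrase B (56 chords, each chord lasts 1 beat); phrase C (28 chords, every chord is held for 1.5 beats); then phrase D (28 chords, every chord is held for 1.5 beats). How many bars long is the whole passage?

A: 56 × 0.5 = 28 beats = 4 bars.
B: 56 × 1 = 56 beats = 8 bars.
C: 28 × 1.5 = 42 beats = 6 bars.
D: 28 × 1.5 = 42 beats = 6 bars.
Total: 4 + 8 + 6 + 6 = 24 bars.

24 bars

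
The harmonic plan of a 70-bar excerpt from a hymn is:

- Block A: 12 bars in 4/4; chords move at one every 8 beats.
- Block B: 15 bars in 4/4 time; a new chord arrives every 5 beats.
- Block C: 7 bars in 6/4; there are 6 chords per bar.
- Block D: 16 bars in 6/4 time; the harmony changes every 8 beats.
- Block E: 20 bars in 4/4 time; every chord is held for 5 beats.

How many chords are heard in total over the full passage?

A: 12·4 = 48 beats, 48/8 = 6 chords.
B: 15·4 = 60 beats, 60/5 = 12 chords.
C: 7·6 = 42 beats, 42/1 = 42 chords.
D: 16·6 = 96 beats, 96/8 = 12 chords.
E: 20·4 = 80 beats, 80/5 = 16 chords.
Total: 6 + 12 + 42 + 12 + 16 = 88.

88 chords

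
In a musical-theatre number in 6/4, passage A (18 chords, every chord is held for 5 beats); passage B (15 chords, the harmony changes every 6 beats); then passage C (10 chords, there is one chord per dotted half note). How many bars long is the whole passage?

A: 18 × 5 = 90 beats = 15 bars.
B: 15 × 6 = 90 beats = 15 bars.
C: 10 × 3 = 30 beats = 5 bars.
Total: 15 + 15 + 5 = 35 bars.

35 bars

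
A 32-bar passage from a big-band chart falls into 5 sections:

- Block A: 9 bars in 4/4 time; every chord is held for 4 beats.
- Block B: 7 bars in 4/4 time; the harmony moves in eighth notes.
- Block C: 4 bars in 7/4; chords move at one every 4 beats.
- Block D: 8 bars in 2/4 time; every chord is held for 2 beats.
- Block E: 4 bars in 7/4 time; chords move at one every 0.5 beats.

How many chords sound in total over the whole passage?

136 chords

A: 9·4 = 36 beats, 36/4 = 9 chords.
B: 7·4 = 28 beats, 28/0.5 = 56 chords.
C: 4·7 = 28 beats, 28/4 = 7 chords.
D: 8·2 = 16 beats, 16/2 = 8 chords.
E: 4·7 = 28 beats, 28/0.5 = 56 chords.
Total: 9 + 56 + 7 + 8 + 56 = 136.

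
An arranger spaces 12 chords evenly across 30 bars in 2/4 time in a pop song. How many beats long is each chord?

30 bars × 2 beats/bar = 60 beats total.
60 beats ÷ 12 chords = 5 beats per chord.

5 beats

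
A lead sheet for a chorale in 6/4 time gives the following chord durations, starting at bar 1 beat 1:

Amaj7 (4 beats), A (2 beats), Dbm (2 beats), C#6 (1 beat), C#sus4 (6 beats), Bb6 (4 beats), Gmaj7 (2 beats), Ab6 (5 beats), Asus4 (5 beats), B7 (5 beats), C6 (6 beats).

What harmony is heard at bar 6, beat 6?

Beat 6 of bar 6 is beat (6−1)×6 + 6 = 36 overall.
Running totals: Amaj7 ends at 4, A ends at 6, Dbm ends at 8, C#6 ends at 9, C#sus4 ends at 15, Bb6 ends at 19, Gmaj7 ends at 21, Ab6 ends at 26, Asus4 ends at 31, B7 ends at 36.
Beat 36 falls within B7.

B7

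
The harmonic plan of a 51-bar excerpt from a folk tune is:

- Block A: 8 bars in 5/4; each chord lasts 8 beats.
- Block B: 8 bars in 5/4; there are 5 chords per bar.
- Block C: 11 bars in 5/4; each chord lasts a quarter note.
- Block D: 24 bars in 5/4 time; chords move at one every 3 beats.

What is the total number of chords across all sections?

A: 8·5 = 40 beats, 40/8 = 5 chords.
B: 8·5 = 40 beats, 40/1 = 40 chords.
C: 11·5 = 55 beats, 55/1 = 55 chords.
D: 24·5 = 120 beats, 120/3 = 40 chords.
Total: 5 + 40 + 55 + 40 = 140.

140 chords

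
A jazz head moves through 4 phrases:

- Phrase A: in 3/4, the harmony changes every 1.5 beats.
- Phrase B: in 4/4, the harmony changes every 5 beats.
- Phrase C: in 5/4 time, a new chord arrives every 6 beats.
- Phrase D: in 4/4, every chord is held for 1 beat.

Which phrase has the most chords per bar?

A: 3/1.5 = 2 chords/bar.
B: 4/5 = 0.8 chords/bar.
C: 5/6 = 5/6 chords/bar.
D: 4/1 = 4 chords/bar.
Fastest is D at 4 chords/bar.

Phrase D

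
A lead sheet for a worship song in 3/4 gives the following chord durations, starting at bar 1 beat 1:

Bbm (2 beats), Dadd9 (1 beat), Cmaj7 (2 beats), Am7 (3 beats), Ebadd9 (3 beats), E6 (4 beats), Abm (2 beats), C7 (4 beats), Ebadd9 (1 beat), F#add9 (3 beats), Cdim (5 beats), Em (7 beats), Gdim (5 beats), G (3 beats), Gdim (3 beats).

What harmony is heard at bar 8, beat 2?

F#add9

Beat 2 of bar 8 is beat (8−1)×3 + 2 = 23 overall.
Running totals: Bbm ends at 2, Dadd9 ends at 3, Cmaj7 ends at 5, Am7 ends at 8, Ebadd9 ends at 11, E6 ends at 15, Abm ends at 17, C7 ends at 21, Ebadd9 ends at 22, F#add9 ends at 25.
Beat 23 falls within F#add9.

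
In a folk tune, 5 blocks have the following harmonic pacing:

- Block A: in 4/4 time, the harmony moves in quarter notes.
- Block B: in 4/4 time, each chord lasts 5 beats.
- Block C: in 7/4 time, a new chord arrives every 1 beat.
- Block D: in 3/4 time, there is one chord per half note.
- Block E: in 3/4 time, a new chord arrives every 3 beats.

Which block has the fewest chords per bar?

A: 4 beats/bar ÷ 1 beat/chord = 4 chords/bar.
B: 4 beats/bar ÷ 5 beats/chord = 0.8 chords/bar.
C: 7 beats/bar ÷ 1 beat/chord = 7 chords/bar.
D: 3 beats/bar ÷ 2 beats/chord = 1.5 chords/bar.
E: 3 beats/bar ÷ 3 beats/chord = 1 chord/bar.
Slowest is B at 0.8 chords/bar.

Block B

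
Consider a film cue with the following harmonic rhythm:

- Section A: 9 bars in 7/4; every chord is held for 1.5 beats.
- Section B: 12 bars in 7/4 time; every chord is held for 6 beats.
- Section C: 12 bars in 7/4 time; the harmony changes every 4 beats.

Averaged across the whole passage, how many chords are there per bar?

A: 9 bars of 7 beats is 63 beats; at 1.5 beats each that's 42 chords.
B: 12 bars of 7 beats is 84 beats; at 6 beats each that's 14 chords.
C: 12 bars of 7 beats is 84 beats; at 4 beats each that's 21 chords.
Overall: 77 chords over 33 bars → 77/33 = 7/3 chords per bar.

7/3 chords per bar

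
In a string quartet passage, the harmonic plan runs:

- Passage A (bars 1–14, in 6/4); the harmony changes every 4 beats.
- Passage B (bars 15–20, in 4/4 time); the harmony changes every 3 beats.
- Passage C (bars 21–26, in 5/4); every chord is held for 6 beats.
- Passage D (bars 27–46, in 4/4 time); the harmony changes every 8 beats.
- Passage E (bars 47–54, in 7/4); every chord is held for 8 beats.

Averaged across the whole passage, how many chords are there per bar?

17/18 chords per bar

A: 14 × 6 = 84 beats ÷ 4 = 21 chords.
B: 6 × 4 = 24 beats ÷ 3 = 8 chords.
C: 6 × 5 = 30 beats ÷ 6 = 5 chords.
D: 20 × 4 = 80 beats ÷ 8 = 10 chords.
E: 8 × 7 = 56 beats ÷ 8 = 7 chords.
Overall: 51 chords over 54 bars → 51/54 = 17/18 chords per bar.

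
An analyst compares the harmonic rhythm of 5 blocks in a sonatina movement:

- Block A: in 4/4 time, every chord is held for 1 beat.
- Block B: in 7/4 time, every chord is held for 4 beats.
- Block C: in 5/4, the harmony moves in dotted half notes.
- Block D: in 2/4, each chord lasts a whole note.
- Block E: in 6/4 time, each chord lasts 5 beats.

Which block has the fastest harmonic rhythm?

Block A

A: 4/1 = 4 chords/bar.
B: 7/4 = 1.75 chords/bar.
C: 5/3 = 5/3 chords/bar.
D: 2/4 = 0.5 chords/bar.
E: 6/5 = 1.2 chords/bar.
Fastest is A at 4 chords/bar.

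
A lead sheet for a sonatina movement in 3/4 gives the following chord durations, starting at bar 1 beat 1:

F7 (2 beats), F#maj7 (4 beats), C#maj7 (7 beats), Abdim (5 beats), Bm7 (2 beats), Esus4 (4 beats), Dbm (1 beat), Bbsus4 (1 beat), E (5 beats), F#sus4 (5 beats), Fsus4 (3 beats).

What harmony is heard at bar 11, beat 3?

Beat 3 of bar 11 is beat (11−1)×3 + 3 = 33 overall.
Running totals: F7 ends at 2, F#maj7 ends at 6, C#maj7 ends at 13, Abdim ends at 18, Bm7 ends at 20, Esus4 ends at 24, Dbm ends at 25, Bbsus4 ends at 26, E ends at 31, F#sus4 ends at 36.
Beat 33 falls within F#sus4.

F#sus4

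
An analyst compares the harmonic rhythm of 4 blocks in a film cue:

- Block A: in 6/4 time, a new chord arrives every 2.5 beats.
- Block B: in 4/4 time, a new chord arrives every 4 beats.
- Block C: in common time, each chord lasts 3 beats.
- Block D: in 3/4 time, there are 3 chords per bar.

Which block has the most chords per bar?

A: each chord is 2.5 beats in 6/4, so 2.4 per bar.
B: each chord is 4 beats in 4/4, so 1 per bar.
C: each chord is 3 beats in 4/4, so 4/3 per bar.
D: each chord is 1 beat in 3/4, so 3 per bar.
Fastest is D at 3 chords/bar.

Block D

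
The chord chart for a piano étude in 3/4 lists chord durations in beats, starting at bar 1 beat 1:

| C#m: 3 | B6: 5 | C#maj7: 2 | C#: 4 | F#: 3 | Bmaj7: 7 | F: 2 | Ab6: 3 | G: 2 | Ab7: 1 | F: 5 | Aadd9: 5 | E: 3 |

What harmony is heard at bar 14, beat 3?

Aadd9

Beat 3 of bar 14 is beat (14−1)×3 + 3 = 42 overall.
Running totals: C#m ends at 3, B6 ends at 8, C#maj7 ends at 10, C# ends at 14, F# ends at 17, Bmaj7 ends at 24, F ends at 26, Ab6 ends at 29, G ends at 31, Ab7 ends at 32, F ends at 37, Aadd9 ends at 42.
Beat 42 falls within Aadd9.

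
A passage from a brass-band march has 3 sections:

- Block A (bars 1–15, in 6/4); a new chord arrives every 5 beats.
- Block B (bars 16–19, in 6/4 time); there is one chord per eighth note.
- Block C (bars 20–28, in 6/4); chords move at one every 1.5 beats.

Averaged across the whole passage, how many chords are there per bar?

51/14 chords per bar

A: 15 bars of 6 beats is 90 beats; at 5 beats each that's 18 chords.
B: 4 bars of 6 beats is 24 beats; at 0.5 beats each that's 48 chords.
C: 9 bars of 6 beats is 54 beats; at 1.5 beats each that's 36 chords.
Overall: 102 chords over 28 bars → 102/28 = 51/14 chords per bar.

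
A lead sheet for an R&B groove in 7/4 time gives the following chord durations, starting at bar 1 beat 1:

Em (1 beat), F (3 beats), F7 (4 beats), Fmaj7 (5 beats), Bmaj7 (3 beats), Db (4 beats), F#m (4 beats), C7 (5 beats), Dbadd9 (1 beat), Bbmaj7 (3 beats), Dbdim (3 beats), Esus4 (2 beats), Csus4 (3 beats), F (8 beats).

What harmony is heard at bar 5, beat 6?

Beat 6 of bar 5 is beat (5−1)×7 + 6 = 34 overall.
Running totals: Em ends at 1, F ends at 4, F7 ends at 8, Fmaj7 ends at 13, Bmaj7 ends at 16, Db ends at 20, F#m ends at 24, C7 ends at 29, Dbadd9 ends at 30, Bbmaj7 ends at 33, Dbdim ends at 36.
Beat 34 falls within Dbdim.

Dbdim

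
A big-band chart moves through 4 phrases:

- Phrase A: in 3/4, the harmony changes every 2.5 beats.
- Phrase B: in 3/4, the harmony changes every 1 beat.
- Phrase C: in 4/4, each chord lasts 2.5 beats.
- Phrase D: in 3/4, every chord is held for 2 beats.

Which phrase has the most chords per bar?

A: each chord is 2.5 beats in 3/4, so 1.2 per bar.
B: each chord is 1 beat in 3/4, so 3 per bar.
C: each chord is 2.5 beats in 4/4, so 1.6 per bar.
D: each chord is 2 beats in 3/4, so 1.5 per bar.
Fastest is B at 3 chords/bar.

Phrase B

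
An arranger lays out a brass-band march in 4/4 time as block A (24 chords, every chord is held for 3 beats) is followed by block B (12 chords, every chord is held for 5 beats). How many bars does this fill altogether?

A: 24 × 3 = 72 beats = 18 bars.
B: 12 × 5 = 60 beats = 15 bars.
Total: 18 + 15 = 33 bars.

33 bars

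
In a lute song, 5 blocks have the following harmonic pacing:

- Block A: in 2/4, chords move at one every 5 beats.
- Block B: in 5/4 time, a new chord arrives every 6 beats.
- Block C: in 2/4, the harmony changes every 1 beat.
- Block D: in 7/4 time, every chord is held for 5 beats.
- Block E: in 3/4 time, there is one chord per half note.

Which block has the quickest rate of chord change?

A: 2/5 = 0.4 chords/bar.
B: 5/6 = 5/6 chords/bar.
C: 2/1 = 2 chords/bar.
D: 7/5 = 1.4 chords/bar.
E: 3/2 = 1.5 chords/bar.
Fastest is C at 2 chords/bar.

Block C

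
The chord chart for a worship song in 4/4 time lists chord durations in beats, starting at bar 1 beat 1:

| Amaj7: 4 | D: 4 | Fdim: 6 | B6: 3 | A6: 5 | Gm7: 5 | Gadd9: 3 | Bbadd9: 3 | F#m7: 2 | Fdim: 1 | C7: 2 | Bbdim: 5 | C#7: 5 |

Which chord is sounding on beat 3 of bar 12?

Beat 3 of bar 12 is beat (12−1)×4 + 3 = 47 overall.
Running totals: Amaj7 ends at 4, D ends at 8, Fdim ends at 14, B6 ends at 17, A6 ends at 22, Gm7 ends at 27, Gadd9 ends at 30, Bbadd9 ends at 33, F#m7 ends at 35, Fdim ends at 36, C7 ends at 38, Bbdim ends at 43, C#7 ends at 48.
Beat 47 falls within C#7.

C#7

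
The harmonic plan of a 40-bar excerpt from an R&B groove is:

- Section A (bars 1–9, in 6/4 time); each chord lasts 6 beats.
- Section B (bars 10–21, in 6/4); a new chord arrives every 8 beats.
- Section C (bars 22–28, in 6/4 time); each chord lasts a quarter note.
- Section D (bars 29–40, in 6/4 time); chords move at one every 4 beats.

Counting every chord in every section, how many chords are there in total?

78 chords

A: 9·6 = 54 beats, 54/6 = 9 chords.
B: 12·6 = 72 beats, 72/8 = 9 chords.
C: 7·6 = 42 beats, 42/1 = 42 chords.
D: 12·6 = 72 beats, 72/4 = 18 chords.
Total: 9 + 9 + 42 + 18 = 78.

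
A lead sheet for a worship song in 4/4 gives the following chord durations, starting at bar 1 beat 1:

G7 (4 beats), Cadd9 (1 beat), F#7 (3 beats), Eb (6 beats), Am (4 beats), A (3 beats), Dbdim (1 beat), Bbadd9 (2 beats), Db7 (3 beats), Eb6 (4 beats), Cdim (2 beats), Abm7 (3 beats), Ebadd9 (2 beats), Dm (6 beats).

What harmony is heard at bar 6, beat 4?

Beat 4 of bar 6 is beat (6−1)×4 + 4 = 24 overall.
Running totals: G7 ends at 4, Cadd9 ends at 5, F#7 ends at 8, Eb ends at 14, Am ends at 18, A ends at 21, Dbdim ends at 22, Bbadd9 ends at 24.
Beat 24 falls within Bbadd9.

Bbadd9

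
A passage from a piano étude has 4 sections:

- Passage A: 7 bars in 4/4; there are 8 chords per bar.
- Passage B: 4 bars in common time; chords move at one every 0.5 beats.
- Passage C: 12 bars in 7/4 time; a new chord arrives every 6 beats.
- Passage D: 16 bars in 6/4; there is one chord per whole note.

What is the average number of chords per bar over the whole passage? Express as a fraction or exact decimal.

42/13 chords per bar

A: 7 × 4 = 28 beats ÷ 0.5 = 56 chords.
B: 4 × 4 = 16 beats ÷ 0.5 = 32 chords.
C: 12 × 7 = 84 beats ÷ 6 = 14 chords.
D: 16 × 6 = 96 beats ÷ 4 = 24 chords.
Overall: 126 chords over 39 bars → 126/39 = 42/13 chords per bar.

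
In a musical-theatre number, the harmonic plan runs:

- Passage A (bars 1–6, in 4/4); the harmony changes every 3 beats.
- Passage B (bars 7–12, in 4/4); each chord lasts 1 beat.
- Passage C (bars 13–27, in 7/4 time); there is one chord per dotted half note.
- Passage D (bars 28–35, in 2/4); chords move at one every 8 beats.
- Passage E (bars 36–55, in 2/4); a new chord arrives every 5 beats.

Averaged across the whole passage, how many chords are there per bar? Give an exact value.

1.4 chords per bar

A: 6 bars of 4 beats is 24 beats; at 3 beats each that's 8 chords.
B: 6 bars of 4 beats is 24 beats; at 1 beat each that's 24 chords.
C: 15 bars of 7 beats is 105 beats; at 3 beats each that's 35 chords.
D: 8 bars of 2 beats is 16 beats; at 8 beats each that's 2 chords.
E: 20 bars of 2 beats is 40 beats; at 5 beats each that's 8 chords.
Overall: 77 chords over 55 bars → 77/55 = 1.4 chords per bar.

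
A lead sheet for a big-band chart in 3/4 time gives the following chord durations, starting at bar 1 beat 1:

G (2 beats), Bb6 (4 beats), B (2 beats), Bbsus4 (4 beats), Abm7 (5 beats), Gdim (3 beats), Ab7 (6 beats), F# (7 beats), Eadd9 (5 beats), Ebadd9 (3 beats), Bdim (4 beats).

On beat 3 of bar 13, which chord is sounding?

Beat 3 of bar 13 is beat (13−1)×3 + 3 = 39 overall.
Running totals: G ends at 2, Bb6 ends at 6, B ends at 8, Bbsus4 ends at 12, Abm7 ends at 17, Gdim ends at 20, Ab7 ends at 26, F# ends at 33, Eadd9 ends at 38, Ebadd9 ends at 41.
Beat 39 falls within Ebadd9.

Ebadd9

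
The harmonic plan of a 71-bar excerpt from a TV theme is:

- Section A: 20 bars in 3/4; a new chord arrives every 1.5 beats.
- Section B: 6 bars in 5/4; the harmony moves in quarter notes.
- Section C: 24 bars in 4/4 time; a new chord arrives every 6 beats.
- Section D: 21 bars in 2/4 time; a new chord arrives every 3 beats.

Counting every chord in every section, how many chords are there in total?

A: 20·3 = 60 beats, 60/1.5 = 40 chords.
B: 6·5 = 30 beats, 30/1 = 30 chords.
C: 24·4 = 96 beats, 96/6 = 16 chords.
D: 21·2 = 42 beats, 42/3 = 14 chords.
Total: 40 + 30 + 16 + 14 = 100.

100 chords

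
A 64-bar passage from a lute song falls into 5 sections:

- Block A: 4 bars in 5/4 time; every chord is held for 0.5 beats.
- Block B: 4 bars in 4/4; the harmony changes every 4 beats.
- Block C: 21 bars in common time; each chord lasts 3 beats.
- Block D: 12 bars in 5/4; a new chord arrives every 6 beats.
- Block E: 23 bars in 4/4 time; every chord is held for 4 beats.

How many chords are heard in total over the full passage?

A has 20 beats and chords last 0.5 each, so 40 chords.
B has 16 beats and chords last 4 each, so 4 chords.
C has 84 beats and chords last 3 each, so 28 chords.
D has 60 beats and chords last 6 each, so 10 chords.
E has 92 beats and chords last 4 each, so 23 chords.
Total: 40 + 4 + 28 + 10 + 23 = 105.

105 chords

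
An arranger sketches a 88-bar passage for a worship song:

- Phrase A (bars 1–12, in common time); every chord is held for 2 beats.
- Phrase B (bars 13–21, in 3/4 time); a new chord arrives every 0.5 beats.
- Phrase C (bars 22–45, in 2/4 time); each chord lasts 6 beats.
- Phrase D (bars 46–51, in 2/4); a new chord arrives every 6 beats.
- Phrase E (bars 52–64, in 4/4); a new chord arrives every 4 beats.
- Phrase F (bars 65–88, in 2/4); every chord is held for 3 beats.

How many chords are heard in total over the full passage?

A has 48 beats and chords last 2 each, so 24 chords.
B has 27 beats and chords last 0.5 each, so 54 chords.
C has 48 beats and chords last 6 each, so 8 chords.
D has 12 beats and chords last 6 each, so 2 chords.
E has 52 beats and chords last 4 each, so 13 chords.
F has 48 beats and chords last 3 each, so 16 chords.
Total: 24 + 54 + 8 + 2 + 13 + 16 = 117.

117 chords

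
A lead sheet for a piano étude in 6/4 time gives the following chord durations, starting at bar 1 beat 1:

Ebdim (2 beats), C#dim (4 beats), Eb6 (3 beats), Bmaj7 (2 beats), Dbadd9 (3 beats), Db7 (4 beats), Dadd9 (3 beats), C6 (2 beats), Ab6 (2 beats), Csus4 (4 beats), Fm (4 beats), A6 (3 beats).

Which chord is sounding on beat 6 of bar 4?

Beat 6 of bar 4 is beat (4−1)×6 + 6 = 24 overall.
Running totals: Ebdim ends at 2, C#dim ends at 6, Eb6 ends at 9, Bmaj7 ends at 11, Dbadd9 ends at 14, Db7 ends at 18, Dadd9 ends at 21, C6 ends at 23, Ab6 ends at 25.
Beat 24 falls within Ab6.

Ab6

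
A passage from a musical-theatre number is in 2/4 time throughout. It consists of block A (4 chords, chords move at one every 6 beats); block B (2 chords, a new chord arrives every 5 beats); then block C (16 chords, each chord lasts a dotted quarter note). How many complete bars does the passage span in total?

A: 4 × 6 = 24 beats = 12 bars.
B: 2 × 5 = 10 beats = 5 bars.
C: 16 × 1.5 = 24 beats = 12 bars.
Total: 12 + 5 + 12 = 29 bars.

29 bars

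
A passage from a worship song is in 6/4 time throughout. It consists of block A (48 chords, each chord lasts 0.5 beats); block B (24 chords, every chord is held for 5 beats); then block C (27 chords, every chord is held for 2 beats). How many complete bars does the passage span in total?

A: 48 × 0.5 = 24 beats = 4 bars.
B: 24 × 5 = 120 beats = 20 bars.
C: 27 × 2 = 54 beats = 9 bars.
Total: 4 + 20 + 9 = 33 bars.

33 bars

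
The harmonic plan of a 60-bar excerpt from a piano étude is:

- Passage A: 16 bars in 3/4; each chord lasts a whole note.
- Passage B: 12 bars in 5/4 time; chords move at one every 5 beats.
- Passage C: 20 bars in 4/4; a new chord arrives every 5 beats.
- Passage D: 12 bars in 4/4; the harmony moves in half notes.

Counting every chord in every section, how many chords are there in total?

A has 48 beats and chords last 4 each, so 12 chords.
B has 60 beats and chords last 5 each, so 12 chords.
C has 80 beats and chords last 5 each, so 16 chords.
D has 48 beats and chords last 2 each, so 24 chords.
Total: 12 + 12 + 16 + 24 = 64.

64 chords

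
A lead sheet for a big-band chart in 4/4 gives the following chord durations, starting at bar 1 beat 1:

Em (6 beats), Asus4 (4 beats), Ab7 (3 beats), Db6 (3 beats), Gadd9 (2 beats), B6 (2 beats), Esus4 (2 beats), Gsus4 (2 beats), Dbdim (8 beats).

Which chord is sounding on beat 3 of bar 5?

B6

Beat 3 of bar 5 is beat (5−1)×4 + 3 = 19 overall.
Running totals: Em ends at 6, Asus4 ends at 10, Ab7 ends at 13, Db6 ends at 16, Gadd9 ends at 18, B6 ends at 20.
Beat 19 falls within B6.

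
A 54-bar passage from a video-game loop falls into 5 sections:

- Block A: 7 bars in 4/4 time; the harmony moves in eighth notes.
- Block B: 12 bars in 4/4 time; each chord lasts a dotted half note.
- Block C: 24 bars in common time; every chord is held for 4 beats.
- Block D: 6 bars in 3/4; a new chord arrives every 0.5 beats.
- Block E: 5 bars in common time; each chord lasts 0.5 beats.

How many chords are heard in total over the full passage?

A has 28 beats and chords last 0.5 each, so 56 chords.
B has 48 beats and chords last 3 each, so 16 chords.
C has 96 beats and chords last 4 each, so 24 chords.
D has 18 beats and chords last 0.5 each, so 36 chords.
E has 20 beats and chords last 0.5 each, so 40 chords.
Total: 56 + 16 + 24 + 36 + 40 = 172.

172 chords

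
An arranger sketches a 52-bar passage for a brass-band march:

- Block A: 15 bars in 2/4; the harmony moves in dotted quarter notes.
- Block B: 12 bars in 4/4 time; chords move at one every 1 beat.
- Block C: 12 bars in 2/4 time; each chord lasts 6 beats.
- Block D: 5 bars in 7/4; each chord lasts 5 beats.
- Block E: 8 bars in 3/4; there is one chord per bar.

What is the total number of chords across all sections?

A has 30 beats and chords last 1.5 each, so 20 chords.
B has 48 beats and chords last 1 each, so 48 chords.
C has 24 beats and chords last 6 each, so 4 chords.
D has 35 beats and chords last 5 each, so 7 chords.
E has 24 beats and chords last 3 each, so 8 chords.
Total: 20 + 48 + 4 + 7 + 8 = 87.

87 chords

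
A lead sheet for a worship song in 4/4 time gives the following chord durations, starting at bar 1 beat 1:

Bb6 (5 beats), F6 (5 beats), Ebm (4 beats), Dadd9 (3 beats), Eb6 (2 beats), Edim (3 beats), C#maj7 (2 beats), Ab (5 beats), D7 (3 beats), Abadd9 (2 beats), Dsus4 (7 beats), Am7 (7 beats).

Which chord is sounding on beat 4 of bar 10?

Dsus4

Beat 4 of bar 10 is beat (10−1)×4 + 4 = 40 overall.
Running totals: Bb6 ends at 5, F6 ends at 10, Ebm ends at 14, Dadd9 ends at 17, Eb6 ends at 19, Edim ends at 22, C#maj7 ends at 24, Ab ends at 29, D7 ends at 32, Abadd9 ends at 34, Dsus4 ends at 41.
Beat 40 falls within Dsus4.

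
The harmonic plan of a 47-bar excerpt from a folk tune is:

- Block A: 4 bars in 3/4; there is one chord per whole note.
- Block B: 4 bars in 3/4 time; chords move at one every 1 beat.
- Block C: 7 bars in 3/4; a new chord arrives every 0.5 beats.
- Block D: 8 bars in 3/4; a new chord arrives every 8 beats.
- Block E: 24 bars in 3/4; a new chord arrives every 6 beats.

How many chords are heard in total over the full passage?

72 chords

A: 4 bars × 3 beats = 12 beats; 4 beats/chord → 3 chords.
B: 4 bars × 3 beats = 12 beats; 1 beat/chord → 12 chords.
C: 7 bars × 3 beats = 21 beats; 0.5 beats/chord → 42 chords.
D: 8 bars × 3 beats = 24 beats; 8 beats/chord → 3 chords.
E: 24 bars × 3 beats = 72 beats; 6 beats/chord → 12 chords.
Total: 3 + 12 + 42 + 3 + 12 = 72.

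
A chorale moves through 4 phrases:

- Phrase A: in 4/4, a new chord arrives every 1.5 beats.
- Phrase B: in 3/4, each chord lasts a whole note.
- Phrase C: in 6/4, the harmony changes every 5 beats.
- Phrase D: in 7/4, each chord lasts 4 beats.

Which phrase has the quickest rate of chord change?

A: 4 beats/bar ÷ 1.5 beats/chord = 8/3 chords/bar.
B: 3 beats/bar ÷ 4 beats/chord = 0.75 chords/bar.
C: 6 beats/bar ÷ 5 beats/chord = 1.2 chords/bar.
D: 7 beats/bar ÷ 4 beats/chord = 1.75 chords/bar.
Fastest is A at 8/3 chords/bar.

Phrase A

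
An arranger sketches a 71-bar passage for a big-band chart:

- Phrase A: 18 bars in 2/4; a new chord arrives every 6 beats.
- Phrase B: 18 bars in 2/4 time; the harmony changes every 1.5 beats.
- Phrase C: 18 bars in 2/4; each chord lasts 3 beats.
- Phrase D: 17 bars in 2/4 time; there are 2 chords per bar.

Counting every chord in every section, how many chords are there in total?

A has 36 beats and chords last 6 each, so 6 chords.
B has 36 beats and chords last 1.5 each, so 24 chords.
C has 36 beats and chords last 3 each, so 12 chords.
D has 34 beats and chords last 1 each, so 34 chords.
Total: 6 + 24 + 12 + 34 = 76.

76 chords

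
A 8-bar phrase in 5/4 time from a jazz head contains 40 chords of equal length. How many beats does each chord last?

8 bars × 5 beats/bar = 40 beats total.
40 beats ÷ 40 chords = 1 beats per chord.
(That is a quarter note.)

1 beat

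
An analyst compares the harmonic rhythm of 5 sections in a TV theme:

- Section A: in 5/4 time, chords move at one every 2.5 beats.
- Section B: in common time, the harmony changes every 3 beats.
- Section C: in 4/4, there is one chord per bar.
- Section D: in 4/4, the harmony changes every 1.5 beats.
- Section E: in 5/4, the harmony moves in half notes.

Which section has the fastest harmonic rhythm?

Section D

A: 5 beats/bar ÷ 2.5 beats/chord = 2 chords/bar.
B: 4 beats/bar ÷ 3 beats/chord = 4/3 chords/bar.
C: 4 beats/bar ÷ 4 beats/chord = 1 chord/bar.
D: 4 beats/bar ÷ 1.5 beats/chord = 8/3 chords/bar.
E: 5 beats/bar ÷ 2 beats/chord = 2.5 chords/bar.
Fastest is D at 8/3 chords/bar.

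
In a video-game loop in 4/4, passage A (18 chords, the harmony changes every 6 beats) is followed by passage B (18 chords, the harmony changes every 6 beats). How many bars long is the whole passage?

54 bars

A: 18 × 6 = 108 beats = 27 bars.
B: 18 × 6 = 108 beats = 27 bars.
Total: 27 + 27 = 54 bars.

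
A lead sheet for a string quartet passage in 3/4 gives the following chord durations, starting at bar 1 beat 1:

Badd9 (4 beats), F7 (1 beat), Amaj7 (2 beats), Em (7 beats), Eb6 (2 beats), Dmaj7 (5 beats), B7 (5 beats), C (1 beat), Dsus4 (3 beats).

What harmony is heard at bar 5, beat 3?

Beat 3 of bar 5 is beat (5−1)×3 + 3 = 15 overall.
Running totals: Badd9 ends at 4, F7 ends at 5, Amaj7 ends at 7, Em ends at 14, Eb6 ends at 16.
Beat 15 falls within Eb6.

Eb6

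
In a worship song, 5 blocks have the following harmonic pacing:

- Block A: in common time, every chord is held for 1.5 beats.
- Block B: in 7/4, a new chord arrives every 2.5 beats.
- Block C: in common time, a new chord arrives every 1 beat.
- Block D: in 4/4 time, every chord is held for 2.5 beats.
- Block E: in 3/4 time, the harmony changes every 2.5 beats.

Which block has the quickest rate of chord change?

A: 4 beats/bar ÷ 1.5 beats/chord = 8/3 chords/bar.
B: 7 beats/bar ÷ 2.5 beats/chord = 2.8 chords/bar.
C: 4 beats/bar ÷ 1 beat/chord = 4 chords/bar.
D: 4 beats/bar ÷ 2.5 beats/chord = 1.6 chords/bar.
E: 3 beats/bar ÷ 2.5 beats/chord = 1.2 chords/bar.
Fastest is C at 4 chords/bar.

Block C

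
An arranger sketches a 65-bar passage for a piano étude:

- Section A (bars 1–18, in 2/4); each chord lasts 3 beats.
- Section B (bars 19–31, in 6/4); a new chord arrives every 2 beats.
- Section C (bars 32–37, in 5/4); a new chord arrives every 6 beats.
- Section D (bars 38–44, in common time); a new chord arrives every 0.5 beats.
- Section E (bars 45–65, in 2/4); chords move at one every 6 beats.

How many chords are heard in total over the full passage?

119 chords

A has 36 beats and chords last 3 each, so 12 chords.
B has 78 beats and chords last 2 each, so 39 chords.
C has 30 beats and chords last 6 each, so 5 chords.
D has 28 beats and chords last 0.5 each, so 56 chords.
E has 42 beats and chords last 6 each, so 7 chords.
Total: 12 + 39 + 5 + 56 + 7 = 119.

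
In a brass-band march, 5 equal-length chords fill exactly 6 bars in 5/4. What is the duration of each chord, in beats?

6 beats

6 bars × 5 beats/bar = 30 beats total.
30 beats ÷ 5 chords = 6 beats per chord.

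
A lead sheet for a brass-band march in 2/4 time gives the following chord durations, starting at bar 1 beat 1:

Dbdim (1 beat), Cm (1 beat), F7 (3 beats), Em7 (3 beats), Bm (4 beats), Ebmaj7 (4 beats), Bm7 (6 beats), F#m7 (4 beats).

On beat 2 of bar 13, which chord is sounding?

Beat 2 of bar 13 is beat (13−1)×2 + 2 = 26 overall.
Running totals: Dbdim ends at 1, Cm ends at 2, F7 ends at 5, Em7 ends at 8, Bm ends at 12, Ebmaj7 ends at 16, Bm7 ends at 22, F#m7 ends at 26.
Beat 26 falls within F#m7.

F#m7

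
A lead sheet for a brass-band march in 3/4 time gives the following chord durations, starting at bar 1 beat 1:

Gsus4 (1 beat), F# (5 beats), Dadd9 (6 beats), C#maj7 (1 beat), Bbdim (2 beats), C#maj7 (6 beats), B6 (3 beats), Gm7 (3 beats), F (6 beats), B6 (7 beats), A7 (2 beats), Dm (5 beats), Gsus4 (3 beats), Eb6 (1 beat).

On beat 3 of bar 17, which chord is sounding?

Beat 3 of bar 17 is beat (17−1)×3 + 3 = 51 overall.
Running totals: Gsus4 ends at 1, F# ends at 6, Dadd9 ends at 12, C#maj7 ends at 13, Bbdim ends at 15, C#maj7 ends at 21, B6 ends at 24, Gm7 ends at 27, F ends at 33, B6 ends at 40, A7 ends at 42, Dm ends at 47, Gsus4 ends at 50, Eb6 ends at 51.
Beat 51 falls within Eb6.

Eb6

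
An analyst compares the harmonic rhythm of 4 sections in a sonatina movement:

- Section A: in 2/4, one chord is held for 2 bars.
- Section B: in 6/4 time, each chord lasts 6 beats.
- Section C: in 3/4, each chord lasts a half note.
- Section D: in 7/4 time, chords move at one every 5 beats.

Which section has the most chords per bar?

Section C

A: 2 beats/bar ÷ 4 beats/chord = 0.5 chords/bar.
B: 6 beats/bar ÷ 6 beats/chord = 1 chord/bar.
C: 3 beats/bar ÷ 2 beats/chord = 1.5 chords/bar.
D: 7 beats/bar ÷ 5 beats/chord = 1.4 chords/bar.
Fastest is C at 1.5 chords/bar.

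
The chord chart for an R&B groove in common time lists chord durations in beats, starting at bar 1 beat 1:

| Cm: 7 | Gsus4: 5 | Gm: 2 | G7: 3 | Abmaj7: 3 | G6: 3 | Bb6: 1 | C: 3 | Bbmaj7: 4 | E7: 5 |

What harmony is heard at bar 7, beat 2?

Beat 2 of bar 7 is beat (7−1)×4 + 2 = 26 overall.
Running totals: Cm ends at 7, Gsus4 ends at 12, Gm ends at 14, G7 ends at 17, Abmaj7 ends at 20, G6 ends at 23, Bb6 ends at 24, C ends at 27.
Beat 26 falls within C.

C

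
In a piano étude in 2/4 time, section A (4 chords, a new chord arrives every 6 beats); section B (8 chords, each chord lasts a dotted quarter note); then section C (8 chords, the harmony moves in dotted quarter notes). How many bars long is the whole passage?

A: 4 × 6 = 24 beats = 12 bars.
B: 8 × 1.5 = 12 beats = 6 bars.
C: 8 × 1.5 = 12 beats = 6 bars.
Total: 12 + 6 + 6 = 24 bars.

24 bars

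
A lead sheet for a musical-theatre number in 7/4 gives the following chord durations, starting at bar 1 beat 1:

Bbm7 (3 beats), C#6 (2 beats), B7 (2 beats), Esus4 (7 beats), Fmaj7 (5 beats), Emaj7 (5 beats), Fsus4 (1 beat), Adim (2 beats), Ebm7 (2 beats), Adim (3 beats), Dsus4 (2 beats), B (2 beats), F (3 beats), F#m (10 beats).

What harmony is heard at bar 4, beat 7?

Ebm7

Beat 7 of bar 4 is beat (4−1)×7 + 7 = 28 overall.
Running totals: Bbm7 ends at 3, C#6 ends at 5, B7 ends at 7, Esus4 ends at 14, Fmaj7 ends at 19, Emaj7 ends at 24, Fsus4 ends at 25, Adim ends at 27, Ebm7 ends at 29.
Beat 28 falls within Ebm7.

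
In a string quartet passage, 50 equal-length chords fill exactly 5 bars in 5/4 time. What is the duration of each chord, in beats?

0.5 beats

5 bars × 5 beats/bar = 25 beats total.
25 beats ÷ 50 chords = 0.5 beats per chord.
(That is an eighth note.)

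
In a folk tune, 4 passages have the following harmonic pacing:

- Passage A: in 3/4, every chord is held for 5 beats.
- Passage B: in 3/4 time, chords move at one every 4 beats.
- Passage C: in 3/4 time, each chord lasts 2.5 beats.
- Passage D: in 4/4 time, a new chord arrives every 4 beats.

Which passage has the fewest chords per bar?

Passage A

A: 3/5 = 0.6 chords/bar.
B: 3/4 = 0.75 chords/bar.
C: 3/2.5 = 1.2 chords/bar.
D: 4/4 = 1 chord/bar.
Slowest is A at 0.6 chords/bar.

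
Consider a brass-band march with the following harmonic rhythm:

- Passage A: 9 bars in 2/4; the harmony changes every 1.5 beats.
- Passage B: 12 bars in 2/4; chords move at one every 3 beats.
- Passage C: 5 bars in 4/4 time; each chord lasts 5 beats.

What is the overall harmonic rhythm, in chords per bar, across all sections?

A: 9 × 2 = 18 beats ÷ 1.5 = 12 chords.
B: 12 × 2 = 24 beats ÷ 3 = 8 chords.
C: 5 × 4 = 20 beats ÷ 5 = 4 chords.
Overall: 24 chords over 26 bars → 24/26 = 12/13 chords per bar.

12/13 chords per bar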